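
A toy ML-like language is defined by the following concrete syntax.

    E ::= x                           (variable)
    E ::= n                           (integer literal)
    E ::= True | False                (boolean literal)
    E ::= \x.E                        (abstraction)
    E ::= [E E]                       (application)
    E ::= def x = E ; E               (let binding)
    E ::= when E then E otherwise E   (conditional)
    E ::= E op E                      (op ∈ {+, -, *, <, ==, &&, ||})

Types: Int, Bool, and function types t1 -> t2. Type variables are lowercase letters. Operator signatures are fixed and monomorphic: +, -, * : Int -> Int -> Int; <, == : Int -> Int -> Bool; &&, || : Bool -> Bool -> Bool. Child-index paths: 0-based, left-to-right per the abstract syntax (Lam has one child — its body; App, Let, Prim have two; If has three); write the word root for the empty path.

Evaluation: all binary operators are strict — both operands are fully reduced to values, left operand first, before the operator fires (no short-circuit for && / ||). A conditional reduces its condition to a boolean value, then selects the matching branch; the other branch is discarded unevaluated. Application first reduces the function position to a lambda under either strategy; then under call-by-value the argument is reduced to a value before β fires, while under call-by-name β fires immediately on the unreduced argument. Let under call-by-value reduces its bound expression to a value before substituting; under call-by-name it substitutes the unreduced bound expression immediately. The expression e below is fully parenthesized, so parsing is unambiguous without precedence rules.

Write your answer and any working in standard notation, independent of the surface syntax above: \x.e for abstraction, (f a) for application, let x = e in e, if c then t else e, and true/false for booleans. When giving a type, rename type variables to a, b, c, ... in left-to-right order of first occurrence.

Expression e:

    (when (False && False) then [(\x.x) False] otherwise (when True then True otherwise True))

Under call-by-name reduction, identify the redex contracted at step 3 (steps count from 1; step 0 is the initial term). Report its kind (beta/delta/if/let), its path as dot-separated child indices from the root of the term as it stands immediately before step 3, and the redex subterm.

Answer: if at root : (if true then true else true)

Working:
step 0: (if (false && false) then ((\x.x) false) else (if true then true else true))
step 1: [delta@0] (if false then ((\x.x) false) else (if true then true else true))
step 2: [if@root] (if true then true else true)
step 3: [if@root] true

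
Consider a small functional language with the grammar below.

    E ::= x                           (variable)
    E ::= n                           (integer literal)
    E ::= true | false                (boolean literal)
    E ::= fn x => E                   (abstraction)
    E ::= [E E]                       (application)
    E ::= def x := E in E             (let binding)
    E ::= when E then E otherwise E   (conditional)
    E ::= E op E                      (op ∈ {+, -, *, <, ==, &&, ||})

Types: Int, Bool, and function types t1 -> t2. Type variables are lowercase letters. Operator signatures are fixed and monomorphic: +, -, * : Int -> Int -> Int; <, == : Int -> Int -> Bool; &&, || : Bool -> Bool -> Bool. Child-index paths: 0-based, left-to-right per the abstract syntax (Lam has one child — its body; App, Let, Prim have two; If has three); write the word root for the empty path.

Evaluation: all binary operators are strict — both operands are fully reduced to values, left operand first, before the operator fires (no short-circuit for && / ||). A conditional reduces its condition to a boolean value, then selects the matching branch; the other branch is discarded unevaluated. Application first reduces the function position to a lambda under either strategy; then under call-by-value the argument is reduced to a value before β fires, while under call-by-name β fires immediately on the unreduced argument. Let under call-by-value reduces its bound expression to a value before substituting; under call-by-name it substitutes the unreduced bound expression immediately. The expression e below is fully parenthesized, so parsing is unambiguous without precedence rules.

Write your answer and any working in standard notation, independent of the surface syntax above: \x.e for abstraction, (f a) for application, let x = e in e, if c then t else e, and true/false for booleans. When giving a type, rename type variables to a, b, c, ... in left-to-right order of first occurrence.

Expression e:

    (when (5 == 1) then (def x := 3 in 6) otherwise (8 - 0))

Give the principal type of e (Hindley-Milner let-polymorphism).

Answer: Int

Derivation:
  unify Int ~ Int
  unify Int ~ Int
  unify Bool ~ Bool
let x : Int
  unify Int ~ Int
  unify Int ~ Int
  unify Int ~ Int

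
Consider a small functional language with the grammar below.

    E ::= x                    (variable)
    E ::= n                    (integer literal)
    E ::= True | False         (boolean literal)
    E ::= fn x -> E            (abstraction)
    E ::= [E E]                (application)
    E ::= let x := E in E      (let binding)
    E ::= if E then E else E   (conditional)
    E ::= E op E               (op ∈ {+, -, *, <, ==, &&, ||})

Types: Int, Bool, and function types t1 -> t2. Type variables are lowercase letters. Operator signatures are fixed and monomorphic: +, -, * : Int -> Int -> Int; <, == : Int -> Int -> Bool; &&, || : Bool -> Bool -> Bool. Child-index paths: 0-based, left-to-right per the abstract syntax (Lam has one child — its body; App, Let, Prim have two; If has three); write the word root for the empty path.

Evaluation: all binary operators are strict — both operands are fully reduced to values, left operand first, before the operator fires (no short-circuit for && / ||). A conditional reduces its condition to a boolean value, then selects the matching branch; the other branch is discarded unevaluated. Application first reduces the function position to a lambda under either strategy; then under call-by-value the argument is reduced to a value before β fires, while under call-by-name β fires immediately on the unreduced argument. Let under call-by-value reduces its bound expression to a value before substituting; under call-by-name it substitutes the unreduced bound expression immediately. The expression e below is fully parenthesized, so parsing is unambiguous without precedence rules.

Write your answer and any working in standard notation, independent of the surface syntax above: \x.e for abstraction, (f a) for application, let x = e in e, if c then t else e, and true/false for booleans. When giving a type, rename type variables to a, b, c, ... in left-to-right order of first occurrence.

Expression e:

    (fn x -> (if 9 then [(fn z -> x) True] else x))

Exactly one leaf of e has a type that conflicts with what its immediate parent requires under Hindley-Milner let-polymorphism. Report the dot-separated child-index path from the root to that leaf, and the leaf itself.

Working:
  unify Int ~ Bool
  FAIL: mismatch Int ~ Bool

Answer: 0.0 : 9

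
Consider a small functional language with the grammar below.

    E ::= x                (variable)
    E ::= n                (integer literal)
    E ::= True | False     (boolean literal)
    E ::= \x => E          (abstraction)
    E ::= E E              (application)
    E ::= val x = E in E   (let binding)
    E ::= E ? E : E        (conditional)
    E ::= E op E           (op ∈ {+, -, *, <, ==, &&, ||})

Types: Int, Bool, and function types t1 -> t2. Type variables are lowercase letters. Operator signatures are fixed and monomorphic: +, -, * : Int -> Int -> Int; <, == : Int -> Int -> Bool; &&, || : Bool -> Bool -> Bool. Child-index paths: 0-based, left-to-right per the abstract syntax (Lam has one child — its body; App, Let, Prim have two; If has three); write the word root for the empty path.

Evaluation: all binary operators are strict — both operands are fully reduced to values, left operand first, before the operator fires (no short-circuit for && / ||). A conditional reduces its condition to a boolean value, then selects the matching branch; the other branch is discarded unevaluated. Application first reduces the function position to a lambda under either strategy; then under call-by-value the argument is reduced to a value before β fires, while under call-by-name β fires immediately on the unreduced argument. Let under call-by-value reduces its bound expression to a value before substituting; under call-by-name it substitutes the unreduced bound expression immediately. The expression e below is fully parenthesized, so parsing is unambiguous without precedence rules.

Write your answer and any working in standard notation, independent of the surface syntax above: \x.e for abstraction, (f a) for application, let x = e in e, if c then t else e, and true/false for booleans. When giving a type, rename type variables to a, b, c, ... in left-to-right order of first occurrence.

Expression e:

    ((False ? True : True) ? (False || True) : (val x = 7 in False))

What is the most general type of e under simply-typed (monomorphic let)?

Derivation:
  unify Bool ~ Bool
  unify Bool ~ Bool
  unify Bool ~ Bool
  unify Bool ~ Bool
  unify Bool ~ Bool
let x : Int
  unify Bool ~ Bool

Answer: Bool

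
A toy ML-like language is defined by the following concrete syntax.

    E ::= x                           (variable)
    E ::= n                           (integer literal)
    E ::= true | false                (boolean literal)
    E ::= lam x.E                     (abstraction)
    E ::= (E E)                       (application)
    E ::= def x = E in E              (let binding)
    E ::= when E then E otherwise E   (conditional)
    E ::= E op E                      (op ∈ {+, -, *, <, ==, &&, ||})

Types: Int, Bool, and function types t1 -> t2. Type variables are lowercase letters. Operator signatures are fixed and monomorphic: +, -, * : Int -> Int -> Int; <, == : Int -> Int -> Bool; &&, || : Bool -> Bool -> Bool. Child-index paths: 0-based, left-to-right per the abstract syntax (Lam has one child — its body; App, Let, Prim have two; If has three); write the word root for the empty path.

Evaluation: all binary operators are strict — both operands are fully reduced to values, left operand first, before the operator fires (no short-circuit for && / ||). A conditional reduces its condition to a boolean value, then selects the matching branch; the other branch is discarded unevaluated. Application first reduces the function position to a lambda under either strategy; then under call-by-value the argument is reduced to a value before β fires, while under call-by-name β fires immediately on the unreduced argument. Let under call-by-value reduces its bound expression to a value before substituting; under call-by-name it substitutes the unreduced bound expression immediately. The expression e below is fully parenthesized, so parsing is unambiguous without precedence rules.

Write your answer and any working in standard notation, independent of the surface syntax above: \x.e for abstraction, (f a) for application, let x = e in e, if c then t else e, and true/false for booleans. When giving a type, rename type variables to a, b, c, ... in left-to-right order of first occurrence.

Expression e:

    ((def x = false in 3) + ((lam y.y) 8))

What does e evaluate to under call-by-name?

Answer: 11

Derivation:
step 0: ((let x = false in 3) + ((\y.y) 8))
step 1: [let@0] (3 + ((\y.y) 8))
step 2: [beta@1] (3 + 8)
step 3: [delta@root] 11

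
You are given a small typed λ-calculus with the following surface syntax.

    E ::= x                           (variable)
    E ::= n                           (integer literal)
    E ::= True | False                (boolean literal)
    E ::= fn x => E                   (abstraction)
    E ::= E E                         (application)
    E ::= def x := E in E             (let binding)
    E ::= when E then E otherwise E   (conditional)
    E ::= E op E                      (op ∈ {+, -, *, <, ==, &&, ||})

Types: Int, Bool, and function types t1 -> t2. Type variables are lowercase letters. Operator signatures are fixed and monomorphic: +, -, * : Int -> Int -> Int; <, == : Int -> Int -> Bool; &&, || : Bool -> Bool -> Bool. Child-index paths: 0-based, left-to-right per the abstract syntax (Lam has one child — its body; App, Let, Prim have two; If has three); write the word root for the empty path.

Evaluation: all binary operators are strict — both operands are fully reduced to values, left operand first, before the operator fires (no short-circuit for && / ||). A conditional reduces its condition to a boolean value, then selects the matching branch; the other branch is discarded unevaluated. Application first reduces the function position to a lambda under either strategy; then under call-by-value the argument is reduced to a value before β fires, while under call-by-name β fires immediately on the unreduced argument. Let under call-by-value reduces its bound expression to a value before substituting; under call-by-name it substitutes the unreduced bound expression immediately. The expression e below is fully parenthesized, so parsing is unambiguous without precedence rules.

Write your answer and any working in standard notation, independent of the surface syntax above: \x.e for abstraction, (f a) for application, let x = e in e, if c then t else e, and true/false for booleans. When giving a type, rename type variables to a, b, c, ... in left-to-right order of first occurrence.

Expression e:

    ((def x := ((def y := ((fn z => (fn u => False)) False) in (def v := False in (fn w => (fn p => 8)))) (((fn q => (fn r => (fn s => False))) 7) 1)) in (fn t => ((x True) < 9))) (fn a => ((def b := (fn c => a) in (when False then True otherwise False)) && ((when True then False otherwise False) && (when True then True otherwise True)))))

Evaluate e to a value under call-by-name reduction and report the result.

Derivation:
step 0: ((let x = ((let y = ((\z.(\u.false)) false) in (let v = false in (\w.(\p.8)))) (((\q.(\r.(\s.false))) 7) 1)) in (\t.((x true) < 9))) (\a.((let b = (\c.a) in (if false then true else false)) && ((if true then false else false) && (if true then true else true)))))
step 1: [let@0] ((\t.((((let y = ((\z.(\u.false)) false) in (let v = false in (\w.(\p.8)))) (((\q.(\r.(\s.false))) 7) 1)) true) < 9)) (\a.((let b = (\c.a) in (if false then true else false)) && ((if true then false else false) && (if true then true else true)))))
step 2: [beta@root] ((((let y = ((\z.(\u.false)) false) in (let v = false in (\w.(\p.8)))) (((\q.(\r.(\s.false))) 7) 1)) true) < 9)
step 3: [let@0.0.0] ((((let v = false in (\w.(\p.8))) (((\q.(\r.(\s.false))) 7) 1)) true) < 9)
step 4: [let@0.0.0] ((((\w.(\p.8)) (((\q.(\r.(\s.false))) 7) 1)) true) < 9)
step 5: [beta@0.0] (((\p.8) true) < 9)
step 6: [beta@0] (8 < 9)
step 7: [delta@root] true

Answer: true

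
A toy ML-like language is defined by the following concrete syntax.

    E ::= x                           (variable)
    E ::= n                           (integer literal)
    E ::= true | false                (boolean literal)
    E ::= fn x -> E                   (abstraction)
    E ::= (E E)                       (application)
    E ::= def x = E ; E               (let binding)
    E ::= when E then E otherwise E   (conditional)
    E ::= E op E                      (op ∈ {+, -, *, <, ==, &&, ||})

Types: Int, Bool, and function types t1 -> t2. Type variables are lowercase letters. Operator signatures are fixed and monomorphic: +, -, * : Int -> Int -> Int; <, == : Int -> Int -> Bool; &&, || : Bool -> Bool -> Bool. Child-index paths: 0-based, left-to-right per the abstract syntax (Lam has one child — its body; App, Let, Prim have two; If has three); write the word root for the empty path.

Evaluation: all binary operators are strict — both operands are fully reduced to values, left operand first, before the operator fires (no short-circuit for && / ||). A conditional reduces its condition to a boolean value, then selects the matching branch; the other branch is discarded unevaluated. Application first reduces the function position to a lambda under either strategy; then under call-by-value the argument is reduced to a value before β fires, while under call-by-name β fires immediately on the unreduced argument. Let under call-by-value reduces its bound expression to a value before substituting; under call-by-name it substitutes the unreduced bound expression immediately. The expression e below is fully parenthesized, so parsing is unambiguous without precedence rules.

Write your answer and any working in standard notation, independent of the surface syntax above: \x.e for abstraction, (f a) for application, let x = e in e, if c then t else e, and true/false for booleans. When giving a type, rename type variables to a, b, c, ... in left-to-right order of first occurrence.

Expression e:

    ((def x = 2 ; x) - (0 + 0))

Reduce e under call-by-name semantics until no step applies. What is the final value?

Answer: 2

Working:
step 0: ((let x = 2 in x) - (0 + 0))
step 1: [let@0] (2 - (0 + 0))
step 2: [delta@1] (2 - 0)
step 3: [delta@root] 2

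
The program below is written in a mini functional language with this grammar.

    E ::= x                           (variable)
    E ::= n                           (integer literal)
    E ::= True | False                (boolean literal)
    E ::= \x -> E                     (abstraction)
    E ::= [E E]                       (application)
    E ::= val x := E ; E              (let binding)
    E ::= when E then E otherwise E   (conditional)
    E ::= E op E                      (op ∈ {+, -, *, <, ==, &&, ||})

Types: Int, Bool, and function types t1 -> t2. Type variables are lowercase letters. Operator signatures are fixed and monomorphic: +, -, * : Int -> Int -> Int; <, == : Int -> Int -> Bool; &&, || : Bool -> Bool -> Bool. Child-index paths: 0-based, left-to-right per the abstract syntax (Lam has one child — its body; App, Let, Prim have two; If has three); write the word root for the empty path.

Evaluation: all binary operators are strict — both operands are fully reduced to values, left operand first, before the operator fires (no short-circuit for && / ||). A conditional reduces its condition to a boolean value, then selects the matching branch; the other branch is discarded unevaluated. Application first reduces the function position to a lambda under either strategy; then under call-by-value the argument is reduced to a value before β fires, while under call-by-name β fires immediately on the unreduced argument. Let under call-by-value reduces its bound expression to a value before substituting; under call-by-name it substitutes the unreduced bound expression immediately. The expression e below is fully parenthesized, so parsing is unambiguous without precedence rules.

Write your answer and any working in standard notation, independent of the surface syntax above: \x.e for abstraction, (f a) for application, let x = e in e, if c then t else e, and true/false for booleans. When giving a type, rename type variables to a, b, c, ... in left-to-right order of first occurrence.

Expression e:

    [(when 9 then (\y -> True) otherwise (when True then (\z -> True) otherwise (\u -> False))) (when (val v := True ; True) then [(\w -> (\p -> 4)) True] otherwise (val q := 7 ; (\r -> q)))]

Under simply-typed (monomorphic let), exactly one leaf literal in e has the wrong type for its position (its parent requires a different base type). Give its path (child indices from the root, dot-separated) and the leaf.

Derivation:
  unify Int ~ Bool
  FAIL: mismatch Int ~ Bool

Answer: 0.0 : 9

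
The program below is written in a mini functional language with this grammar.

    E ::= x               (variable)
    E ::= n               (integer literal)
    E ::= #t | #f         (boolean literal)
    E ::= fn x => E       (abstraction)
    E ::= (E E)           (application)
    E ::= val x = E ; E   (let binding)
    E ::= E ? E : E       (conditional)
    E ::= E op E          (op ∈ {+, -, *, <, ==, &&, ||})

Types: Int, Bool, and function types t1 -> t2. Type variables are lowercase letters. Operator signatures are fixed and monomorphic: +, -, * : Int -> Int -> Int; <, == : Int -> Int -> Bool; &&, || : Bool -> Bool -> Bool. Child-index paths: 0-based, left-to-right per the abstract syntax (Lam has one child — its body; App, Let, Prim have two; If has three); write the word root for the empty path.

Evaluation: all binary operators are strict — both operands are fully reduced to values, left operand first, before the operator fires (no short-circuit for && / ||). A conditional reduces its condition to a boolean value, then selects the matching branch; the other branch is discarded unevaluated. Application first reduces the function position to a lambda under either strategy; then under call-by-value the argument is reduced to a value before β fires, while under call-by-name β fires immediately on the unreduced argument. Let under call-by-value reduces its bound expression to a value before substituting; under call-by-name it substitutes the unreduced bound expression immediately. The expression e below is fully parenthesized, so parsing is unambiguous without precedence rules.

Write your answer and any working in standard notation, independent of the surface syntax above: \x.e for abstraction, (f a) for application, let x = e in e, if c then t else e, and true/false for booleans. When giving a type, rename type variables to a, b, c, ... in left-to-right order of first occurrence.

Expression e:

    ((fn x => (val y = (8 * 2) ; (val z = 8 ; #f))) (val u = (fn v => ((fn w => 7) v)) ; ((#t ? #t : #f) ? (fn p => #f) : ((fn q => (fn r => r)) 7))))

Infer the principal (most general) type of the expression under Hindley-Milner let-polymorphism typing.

Answer: Bool

Working:
  unify Int ~ Int
  unify Int ~ Int
let y : Int
let z : Int
\x._ : a -> Bool
\w._ : c -> Int
v : b
  unify c -> Int ~ b -> d
  unify c ~ b
  unify Int ~ d
_ _ : Int
\v._ : b -> Int
let u : forall. b -> Int
  unify Bool ~ Bool
  unify Bool ~ Bool
  unify Bool ~ Bool
\p._ : e -> Bool
r : g
\r._ : g -> g
\q._ : f -> g -> g
  unify f -> g -> g ~ Int -> h
  unify f ~ Int
  unify g -> g ~ h
_ _ : g -> g
  unify e -> Bool ~ g -> g
  unify e ~ g
  unify Bool ~ g
  unify a -> Bool ~ (Bool -> Bool) -> i
  unify a ~ Bool -> Bool
  unify Bool ~ i
_ _ : Bool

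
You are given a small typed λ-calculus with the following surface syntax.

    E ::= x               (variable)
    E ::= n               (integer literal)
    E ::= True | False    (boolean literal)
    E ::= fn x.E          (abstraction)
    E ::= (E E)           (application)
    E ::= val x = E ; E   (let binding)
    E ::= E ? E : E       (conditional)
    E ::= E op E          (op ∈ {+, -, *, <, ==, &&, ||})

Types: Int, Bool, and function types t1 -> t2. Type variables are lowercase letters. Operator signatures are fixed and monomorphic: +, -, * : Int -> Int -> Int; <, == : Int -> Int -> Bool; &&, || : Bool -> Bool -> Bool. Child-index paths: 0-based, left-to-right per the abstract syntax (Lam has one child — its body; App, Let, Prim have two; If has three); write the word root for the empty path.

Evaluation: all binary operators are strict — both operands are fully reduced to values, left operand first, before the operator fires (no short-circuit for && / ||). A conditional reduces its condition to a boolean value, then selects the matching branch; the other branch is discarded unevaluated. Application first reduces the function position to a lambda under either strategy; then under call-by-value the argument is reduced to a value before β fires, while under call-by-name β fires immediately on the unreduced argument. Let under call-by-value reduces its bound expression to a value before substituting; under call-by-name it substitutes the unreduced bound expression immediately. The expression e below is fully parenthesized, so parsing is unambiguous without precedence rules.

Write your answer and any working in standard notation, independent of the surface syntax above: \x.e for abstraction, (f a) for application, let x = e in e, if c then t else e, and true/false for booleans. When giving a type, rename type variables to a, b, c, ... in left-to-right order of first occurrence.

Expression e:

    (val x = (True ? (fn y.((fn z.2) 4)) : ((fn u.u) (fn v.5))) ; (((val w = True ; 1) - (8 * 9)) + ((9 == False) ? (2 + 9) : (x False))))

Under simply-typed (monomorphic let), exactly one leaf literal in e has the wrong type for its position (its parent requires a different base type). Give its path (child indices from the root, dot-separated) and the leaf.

Answer: 1.1.0.1 : false

Working:
  unify Bool ~ Bool
\z._ : b -> Int
  unify b -> Int ~ Int -> c
  unify b ~ Int
  unify Int ~ c
_ _ : Int
\y._ : a -> Int
u : d
\u._ : d -> d
\v._ : e -> Int
  unify d -> d ~ (e -> Int) -> f
  unify d ~ e -> Int
  unify e -> Int ~ f
_ _ : e -> Int
  unify a -> Int ~ e -> Int
  unify a ~ e
  unify Int ~ Int
let x : e -> Int
let w : Bool
  unify Int ~ Int
  unify Int ~ Int
  unify Int ~ Int
  unify Int ~ Int
  unify Int ~ Int
  unify Int ~ Int
  unify Bool ~ Int
  FAIL: mismatch Bool ~ Int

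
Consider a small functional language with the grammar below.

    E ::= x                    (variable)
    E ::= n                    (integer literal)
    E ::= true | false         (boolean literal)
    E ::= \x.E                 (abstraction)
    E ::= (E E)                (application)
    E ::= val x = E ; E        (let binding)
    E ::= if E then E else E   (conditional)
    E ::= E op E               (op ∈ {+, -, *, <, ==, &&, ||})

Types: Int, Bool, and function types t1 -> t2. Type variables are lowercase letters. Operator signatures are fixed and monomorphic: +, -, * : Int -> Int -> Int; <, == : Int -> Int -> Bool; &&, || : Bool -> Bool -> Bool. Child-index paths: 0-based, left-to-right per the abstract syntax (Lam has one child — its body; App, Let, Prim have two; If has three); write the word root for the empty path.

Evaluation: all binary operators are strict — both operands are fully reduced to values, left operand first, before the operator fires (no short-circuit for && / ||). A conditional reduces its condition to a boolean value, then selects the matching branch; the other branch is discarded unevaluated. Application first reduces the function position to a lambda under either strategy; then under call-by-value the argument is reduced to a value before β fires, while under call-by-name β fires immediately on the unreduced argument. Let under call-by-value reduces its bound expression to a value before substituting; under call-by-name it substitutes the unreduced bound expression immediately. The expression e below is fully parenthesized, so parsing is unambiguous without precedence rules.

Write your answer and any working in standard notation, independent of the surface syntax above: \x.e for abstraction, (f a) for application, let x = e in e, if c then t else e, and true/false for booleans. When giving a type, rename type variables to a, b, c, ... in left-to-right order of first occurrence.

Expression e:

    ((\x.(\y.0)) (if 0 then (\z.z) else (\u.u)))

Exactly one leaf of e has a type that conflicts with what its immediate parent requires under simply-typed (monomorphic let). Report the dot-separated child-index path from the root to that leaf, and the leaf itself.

Answer: 1.0 : 0

Derivation:
\y._ : b -> Int
\x._ : a -> b -> Int
  unify Int ~ Bool
  FAIL: mismatch Int ~ Bool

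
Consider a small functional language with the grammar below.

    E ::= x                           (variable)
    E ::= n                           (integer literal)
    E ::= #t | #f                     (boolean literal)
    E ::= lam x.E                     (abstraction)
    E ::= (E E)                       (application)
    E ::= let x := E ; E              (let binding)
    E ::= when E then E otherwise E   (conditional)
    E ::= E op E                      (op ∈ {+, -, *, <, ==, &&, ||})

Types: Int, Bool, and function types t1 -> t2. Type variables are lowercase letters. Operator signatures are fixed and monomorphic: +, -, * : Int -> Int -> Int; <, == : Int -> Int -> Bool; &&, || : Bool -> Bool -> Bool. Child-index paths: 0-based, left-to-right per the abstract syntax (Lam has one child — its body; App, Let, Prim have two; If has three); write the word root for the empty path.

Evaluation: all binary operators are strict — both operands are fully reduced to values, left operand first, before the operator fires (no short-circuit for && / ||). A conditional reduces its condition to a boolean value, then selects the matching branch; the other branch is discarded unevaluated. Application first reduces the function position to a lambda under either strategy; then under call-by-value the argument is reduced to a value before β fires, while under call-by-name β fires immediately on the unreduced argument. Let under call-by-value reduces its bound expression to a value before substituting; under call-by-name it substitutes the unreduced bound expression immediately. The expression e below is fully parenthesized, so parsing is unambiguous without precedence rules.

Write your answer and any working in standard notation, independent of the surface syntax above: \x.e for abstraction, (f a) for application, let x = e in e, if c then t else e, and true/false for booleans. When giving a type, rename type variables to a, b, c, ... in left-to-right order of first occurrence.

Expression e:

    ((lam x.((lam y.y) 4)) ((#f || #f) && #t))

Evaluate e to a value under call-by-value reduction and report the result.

Answer: 4

Trace:
step 0: ((\x.((\y.y) 4)) ((false || false) && true))
step 1: [delta@1.0] ((\x.((\y.y) 4)) (false && true))
step 2: [delta@1] ((\x.((\y.y) 4)) false)
step 3: [beta@root] ((\y.y) 4)
step 4: [beta@root] 4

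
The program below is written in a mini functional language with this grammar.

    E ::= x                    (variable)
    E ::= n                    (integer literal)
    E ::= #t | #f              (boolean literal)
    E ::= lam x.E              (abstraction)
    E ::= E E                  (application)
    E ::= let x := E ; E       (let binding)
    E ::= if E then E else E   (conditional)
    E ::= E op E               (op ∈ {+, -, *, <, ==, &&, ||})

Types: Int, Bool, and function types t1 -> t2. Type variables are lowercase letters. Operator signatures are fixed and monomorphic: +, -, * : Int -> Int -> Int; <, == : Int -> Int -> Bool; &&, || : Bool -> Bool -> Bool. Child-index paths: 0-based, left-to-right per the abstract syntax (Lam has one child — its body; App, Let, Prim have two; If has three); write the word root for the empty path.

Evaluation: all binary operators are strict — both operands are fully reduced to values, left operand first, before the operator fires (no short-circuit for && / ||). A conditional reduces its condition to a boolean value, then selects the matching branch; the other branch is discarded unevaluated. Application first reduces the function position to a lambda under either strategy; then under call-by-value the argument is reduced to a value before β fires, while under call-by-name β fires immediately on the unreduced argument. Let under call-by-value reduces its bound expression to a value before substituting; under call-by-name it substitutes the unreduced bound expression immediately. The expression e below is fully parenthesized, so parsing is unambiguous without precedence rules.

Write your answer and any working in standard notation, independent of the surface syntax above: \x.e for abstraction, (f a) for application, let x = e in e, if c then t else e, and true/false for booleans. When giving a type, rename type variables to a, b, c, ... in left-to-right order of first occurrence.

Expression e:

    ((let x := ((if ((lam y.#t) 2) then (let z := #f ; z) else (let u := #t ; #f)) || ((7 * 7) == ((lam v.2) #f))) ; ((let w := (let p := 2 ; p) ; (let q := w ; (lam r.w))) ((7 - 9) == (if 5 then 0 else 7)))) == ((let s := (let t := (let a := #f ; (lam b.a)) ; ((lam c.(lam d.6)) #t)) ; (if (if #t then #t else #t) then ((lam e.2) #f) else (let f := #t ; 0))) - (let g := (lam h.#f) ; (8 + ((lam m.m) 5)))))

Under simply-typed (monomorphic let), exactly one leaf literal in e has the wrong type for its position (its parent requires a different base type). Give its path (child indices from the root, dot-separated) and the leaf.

Answer: 0.1.1.1.0 : 5

Working:
\y._ : a -> Bool
  unify a -> Bool ~ Int -> b
  unify a ~ Int
  unify Bool ~ b
_ _ : Bool
  unify Bool ~ Bool
let z : Bool
z : Bool
let u : Bool
  unify Bool ~ Bool
  unify Bool ~ Bool
  unify Int ~ Int
  unify Int ~ Int
  unify Int ~ Int
\v._ : c -> Int
  unify c -> Int ~ Bool -> d
  unify c ~ Bool
  unify Int ~ d
_ _ : Int
  unify Int ~ Int
  unify Bool ~ Bool
let x : Bool
let p : Int
p : Int
let w : Int
w : Int
let q : Int
w : Int
\r._ : e -> Int
  unify Int ~ Int
  unify Int ~ Int
  unify Int ~ Int
  unify Int ~ Bool
  FAIL: mismatch Int ~ Bool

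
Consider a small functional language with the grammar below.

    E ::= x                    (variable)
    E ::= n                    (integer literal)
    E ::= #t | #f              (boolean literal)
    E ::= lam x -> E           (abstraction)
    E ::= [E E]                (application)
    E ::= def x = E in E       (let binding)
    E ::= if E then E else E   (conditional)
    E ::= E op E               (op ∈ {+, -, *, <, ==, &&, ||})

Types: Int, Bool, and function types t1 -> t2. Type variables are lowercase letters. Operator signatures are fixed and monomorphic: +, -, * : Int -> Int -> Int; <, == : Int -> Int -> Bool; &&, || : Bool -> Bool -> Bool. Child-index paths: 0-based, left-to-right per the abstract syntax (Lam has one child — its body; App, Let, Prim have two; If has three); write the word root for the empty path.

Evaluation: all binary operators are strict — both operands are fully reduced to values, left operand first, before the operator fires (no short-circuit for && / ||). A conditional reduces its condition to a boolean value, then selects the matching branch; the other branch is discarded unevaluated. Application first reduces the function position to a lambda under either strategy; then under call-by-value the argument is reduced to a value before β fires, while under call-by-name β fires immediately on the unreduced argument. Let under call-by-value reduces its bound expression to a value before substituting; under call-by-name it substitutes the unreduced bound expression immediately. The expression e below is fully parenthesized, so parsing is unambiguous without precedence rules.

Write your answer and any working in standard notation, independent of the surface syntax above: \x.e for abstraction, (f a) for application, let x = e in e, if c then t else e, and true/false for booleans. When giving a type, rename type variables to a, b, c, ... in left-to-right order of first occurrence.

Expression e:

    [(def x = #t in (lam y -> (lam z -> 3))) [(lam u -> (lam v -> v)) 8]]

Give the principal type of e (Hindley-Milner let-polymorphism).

Derivation:
let x : Bool
\z._ : b -> Int
\y._ : a -> b -> Int
v : d
\v._ : d -> d
\u._ : c -> d -> d
  unify c -> d -> d ~ Int -> e
  unify c ~ Int
  unify d -> d ~ e
_ _ : d -> d
  unify a -> b -> Int ~ (d -> d) -> f
  unify a ~ d -> d
  unify b -> Int ~ f
_ _ : b -> Int

Answer: a -> Int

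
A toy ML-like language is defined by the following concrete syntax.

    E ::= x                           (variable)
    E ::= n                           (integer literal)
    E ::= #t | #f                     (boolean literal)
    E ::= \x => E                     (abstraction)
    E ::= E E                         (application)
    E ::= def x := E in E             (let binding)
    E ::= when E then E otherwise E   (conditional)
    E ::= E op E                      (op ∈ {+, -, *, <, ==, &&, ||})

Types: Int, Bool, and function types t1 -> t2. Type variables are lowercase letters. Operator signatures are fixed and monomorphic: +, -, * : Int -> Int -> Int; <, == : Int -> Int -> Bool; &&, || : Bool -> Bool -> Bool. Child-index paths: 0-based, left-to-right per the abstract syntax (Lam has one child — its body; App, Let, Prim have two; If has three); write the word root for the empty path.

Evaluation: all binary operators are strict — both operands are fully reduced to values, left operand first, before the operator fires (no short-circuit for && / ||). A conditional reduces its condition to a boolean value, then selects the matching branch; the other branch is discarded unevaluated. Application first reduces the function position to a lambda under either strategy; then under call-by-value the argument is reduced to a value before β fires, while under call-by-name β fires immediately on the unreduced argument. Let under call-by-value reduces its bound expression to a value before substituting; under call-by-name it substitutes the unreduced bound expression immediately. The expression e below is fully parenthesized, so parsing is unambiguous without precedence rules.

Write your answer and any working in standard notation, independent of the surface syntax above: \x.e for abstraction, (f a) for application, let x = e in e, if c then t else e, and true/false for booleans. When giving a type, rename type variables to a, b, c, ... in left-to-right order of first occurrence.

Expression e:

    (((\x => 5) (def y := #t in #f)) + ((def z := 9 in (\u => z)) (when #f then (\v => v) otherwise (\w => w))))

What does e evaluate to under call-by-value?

Answer: 14

Derivation:
step 0: (((\x.5) (let y = true in false)) + ((let z = 9 in (\u.z)) (if false then (\v.v) else (\w.w))))
step 1: [let@0.1] (((\x.5) false) + ((let z = 9 in (\u.z)) (if false then (\v.v) else (\w.w))))
step 2: [beta@0] (5 + ((let z = 9 in (\u.z)) (if false then (\v.v) else (\w.w))))
step 3: [let@1.0] (5 + ((\u.9) (if false then (\v.v) else (\w.w))))
step 4: [if@1.1] (5 + ((\u.9) (\w.w)))
step 5: [beta@1] (5 + 9)
step 6: [delta@root] 14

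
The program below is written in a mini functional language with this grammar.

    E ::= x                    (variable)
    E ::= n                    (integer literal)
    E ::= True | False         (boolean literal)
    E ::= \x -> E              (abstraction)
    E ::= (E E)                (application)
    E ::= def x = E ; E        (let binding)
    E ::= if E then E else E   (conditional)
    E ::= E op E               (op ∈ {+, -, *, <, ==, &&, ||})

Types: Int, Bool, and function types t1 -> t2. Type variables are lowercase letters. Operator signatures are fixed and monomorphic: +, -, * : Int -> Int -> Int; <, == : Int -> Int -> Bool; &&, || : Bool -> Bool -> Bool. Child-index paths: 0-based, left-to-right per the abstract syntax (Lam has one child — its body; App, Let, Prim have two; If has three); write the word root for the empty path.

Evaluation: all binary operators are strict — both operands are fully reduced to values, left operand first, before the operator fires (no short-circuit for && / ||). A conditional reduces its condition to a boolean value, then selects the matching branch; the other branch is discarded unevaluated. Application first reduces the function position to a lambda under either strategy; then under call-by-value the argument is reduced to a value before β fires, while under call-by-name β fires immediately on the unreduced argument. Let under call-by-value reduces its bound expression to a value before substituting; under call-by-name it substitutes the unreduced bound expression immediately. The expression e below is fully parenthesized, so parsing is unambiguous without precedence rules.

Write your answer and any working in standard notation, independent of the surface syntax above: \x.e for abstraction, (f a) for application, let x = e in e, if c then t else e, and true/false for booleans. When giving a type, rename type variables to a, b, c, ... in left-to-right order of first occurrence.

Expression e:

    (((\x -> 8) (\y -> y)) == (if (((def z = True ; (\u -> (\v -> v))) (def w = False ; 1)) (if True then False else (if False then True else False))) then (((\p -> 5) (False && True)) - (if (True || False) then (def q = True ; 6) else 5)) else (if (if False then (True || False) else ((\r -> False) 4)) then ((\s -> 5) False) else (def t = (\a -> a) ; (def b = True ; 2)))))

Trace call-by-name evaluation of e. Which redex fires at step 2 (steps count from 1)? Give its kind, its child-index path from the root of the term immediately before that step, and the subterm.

Working:
step 0: (((\x.8) (\y.y)) == (if (((let z = true in (\u.(\v.v))) (let w = false in 1)) (if true then false else (if false then true else false))) then (((\p.5) (false && true)) - (if (true || false) then (let q = true in 6) else 5)) else (if (if false then (true || false) else ((\r.false) 4)) then ((\s.5) false) else (let t = (\a.a) in (let b = true in 2)))))
step 1: [beta@0] (8 == (if (((let z = true in (\u.(\v.v))) (let w = false in 1)) (if true then false else (if false then true else false))) then (((\p.5) (false && true)) - (if (true || false) then (let q = true in 6) else 5)) else (if (if false then (true || false) else ((\r.false) 4)) then ((\s.5) false) else (let t = (\a.a) in (let b = true in 2)))))
step 2: [let@1.0.0.0] (8 == (if (((\u.(\v.v)) (let w = false in 1)) (if true then false else (if false then true else false))) then (((\p.5) (false && true)) - (if (true || false) then (let q = true in 6) else 5)) else (if (if false then (true || false) else ((\r.false) 4)) then ((\s.5) false) else (let t = (\a.a) in (let b = true in 2)))))

Answer: let at 1.0.0.0 : (let z = true in (\u.(\v.v)))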